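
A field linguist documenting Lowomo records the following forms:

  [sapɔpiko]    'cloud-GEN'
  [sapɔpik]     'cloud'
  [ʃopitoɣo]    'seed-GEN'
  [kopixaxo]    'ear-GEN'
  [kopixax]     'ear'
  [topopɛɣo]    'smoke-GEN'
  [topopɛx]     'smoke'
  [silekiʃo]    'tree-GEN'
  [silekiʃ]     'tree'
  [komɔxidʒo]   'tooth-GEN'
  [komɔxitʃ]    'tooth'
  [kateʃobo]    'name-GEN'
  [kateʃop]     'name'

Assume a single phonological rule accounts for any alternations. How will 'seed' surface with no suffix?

[ʃopitox]

The stem for 'smoke' ends in [ɣ] in [topopɛɣo] but [x] in [topopɛx].
But 'ear' keeps [x] in both environments ([kopixaxo], [kopixax]), so there is no rule changing /x/ to [ɣ] before the GEN suffix.
So /ɣ/ is underlying, and a rule of word-final obstruent devoicing — voiced obstruents become voiceless word-finally — gives [x].
From [ʃopitoɣo] the stem 'seed' is /ʃopitoɣ/; word-finally this yields [ʃopitox].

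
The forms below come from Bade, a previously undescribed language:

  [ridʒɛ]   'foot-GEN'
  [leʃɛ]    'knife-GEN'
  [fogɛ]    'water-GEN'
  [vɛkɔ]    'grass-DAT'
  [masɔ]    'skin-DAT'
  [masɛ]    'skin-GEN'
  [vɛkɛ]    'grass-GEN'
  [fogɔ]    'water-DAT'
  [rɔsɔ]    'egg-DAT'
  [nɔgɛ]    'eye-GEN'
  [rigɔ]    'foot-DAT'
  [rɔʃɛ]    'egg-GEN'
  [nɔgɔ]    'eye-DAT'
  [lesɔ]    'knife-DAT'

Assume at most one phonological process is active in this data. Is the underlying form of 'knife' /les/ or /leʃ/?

/leʃ/

In [lesɔ] and [leʃɛ] the final segment of 'knife' alternates: [s] ~ [ʃ].
If /s/ were underlying and a rule turned it into [ʃ] before the GEN suffix, 'skin' would also alternate; but it has [s] in both [masɔ] and [masɛ].
The underlying segment must be /ʃ/; palato-alveolar /dʒ/ and /ʃ/ become [g] and [s] when no front vowel follows, yielding [s] there.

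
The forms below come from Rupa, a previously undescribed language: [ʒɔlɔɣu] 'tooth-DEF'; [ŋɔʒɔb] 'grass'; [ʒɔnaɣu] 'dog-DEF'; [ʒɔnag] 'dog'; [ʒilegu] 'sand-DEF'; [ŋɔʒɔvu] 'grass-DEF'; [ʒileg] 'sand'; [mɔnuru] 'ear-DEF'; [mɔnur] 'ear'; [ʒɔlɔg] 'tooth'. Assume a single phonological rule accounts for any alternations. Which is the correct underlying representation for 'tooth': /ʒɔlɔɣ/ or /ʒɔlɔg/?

The stem for 'tooth' ends in [ɣ] in [ʒɔlɔɣu] but [g] in [ʒɔlɔg].
The stem 'sand' ([ʒilegu], [ʒileg]) shows [g] unchanged in both environments, so [g] cannot be basic with [ɣ] derived before the DEF suffix.
Therefore /ɣ/ is basic and [g] is derived by word-final hardening (voiced fricatives become stops word-finally).

/ʒɔlɔɣ/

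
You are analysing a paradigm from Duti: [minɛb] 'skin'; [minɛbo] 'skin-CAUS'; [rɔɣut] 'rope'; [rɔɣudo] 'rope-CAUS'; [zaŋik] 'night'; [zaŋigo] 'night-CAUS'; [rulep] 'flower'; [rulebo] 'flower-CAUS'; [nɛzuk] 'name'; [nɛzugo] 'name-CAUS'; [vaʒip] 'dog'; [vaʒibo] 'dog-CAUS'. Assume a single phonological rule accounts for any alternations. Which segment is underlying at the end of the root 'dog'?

/p/

The stem for 'dog' ends in [p] in [vaʒip] but [b] in [vaʒibo].
The stem 'skin' ([minɛb], [minɛbo]) shows [b] unchanged in both environments, so [b] cannot be basic with [p] derived in isolation.
The alternation reflects intervocalic voicing: voiceless stops become voiced between vowels. /p/ is underlying.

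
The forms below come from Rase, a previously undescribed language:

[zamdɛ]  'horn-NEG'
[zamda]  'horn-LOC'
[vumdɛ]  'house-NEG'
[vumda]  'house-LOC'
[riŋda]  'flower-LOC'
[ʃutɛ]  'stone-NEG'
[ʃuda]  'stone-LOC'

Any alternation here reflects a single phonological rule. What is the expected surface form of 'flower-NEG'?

[riŋdɛ]

The NEG suffix surfaces as [-dɛ] and [-tɛ], depending on the final segment of the stem.
The LOC suffix, which begins with [d], is invariant after every stem; so [d] is not altered by any rule here.
So the underlying form is /-tɛ/, and voiceless stops become voiced after a nasal.
After 'flower', which ends in a nasal, the suffix surfaces as [-dɛ], giving [riŋdɛ].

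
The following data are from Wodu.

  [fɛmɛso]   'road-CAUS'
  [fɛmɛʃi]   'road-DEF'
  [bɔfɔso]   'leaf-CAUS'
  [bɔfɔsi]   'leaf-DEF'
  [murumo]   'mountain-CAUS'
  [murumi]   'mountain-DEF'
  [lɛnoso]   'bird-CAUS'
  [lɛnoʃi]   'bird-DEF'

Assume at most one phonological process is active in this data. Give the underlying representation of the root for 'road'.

/fɛmɛʃ/

'road' shows [s] ~ [ʃ] at the end of the stem ([fɛmɛso] vs [fɛmɛʃi]).
Compare 'leaf', with invariant [s] in [bɔfɔso] and [bɔfɔsi]: an analysis with underlying /s/ and a rule producing [ʃ] before the DEF suffix would wrongly predict alternation here too.
The alternation reflects depalatalization: palato-alveolar /ʃ/ becomes [s] when no front vowel follows. /ʃ/ is underlying.
The underlying form of 'road' is therefore /fɛmɛʃ/.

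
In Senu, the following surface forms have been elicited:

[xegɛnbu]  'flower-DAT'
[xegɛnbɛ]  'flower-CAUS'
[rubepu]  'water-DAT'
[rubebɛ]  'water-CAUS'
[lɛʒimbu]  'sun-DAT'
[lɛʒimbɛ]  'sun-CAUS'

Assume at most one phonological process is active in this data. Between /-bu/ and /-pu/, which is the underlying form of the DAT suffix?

/-pu/

The DAT suffix surfaces as [-bu] and [-pu], depending on the final segment of the stem.
By contrast the CAUS suffix keeps its initial [b] throughout — that segment must be underlying.
The DAT suffix is therefore /-pu/ underlyingly, with post-nasal voicing: voiceless stops become voiced after a nasal.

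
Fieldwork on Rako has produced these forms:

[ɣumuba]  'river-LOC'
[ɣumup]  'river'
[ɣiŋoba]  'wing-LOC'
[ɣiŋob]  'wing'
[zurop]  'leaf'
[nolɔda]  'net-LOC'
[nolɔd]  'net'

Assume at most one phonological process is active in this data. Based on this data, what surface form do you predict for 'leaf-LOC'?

'river' shows [b] ~ [p] at the end of the stem ([ɣumuba] vs [ɣumup]).
But 'wing' keeps [b] in both environments ([ɣiŋoba], [ɣiŋob]), so there is no rule changing /b/ to [p] in isolation.
The alternation reflects intervocalic voicing: voiceless stops become voiced between vowels. /p/ is underlying.
The one attested form of 'leaf', [zurop], shows underlying /zurop/. Applying the same rule between vowels gives [zuroba].

[zuroba]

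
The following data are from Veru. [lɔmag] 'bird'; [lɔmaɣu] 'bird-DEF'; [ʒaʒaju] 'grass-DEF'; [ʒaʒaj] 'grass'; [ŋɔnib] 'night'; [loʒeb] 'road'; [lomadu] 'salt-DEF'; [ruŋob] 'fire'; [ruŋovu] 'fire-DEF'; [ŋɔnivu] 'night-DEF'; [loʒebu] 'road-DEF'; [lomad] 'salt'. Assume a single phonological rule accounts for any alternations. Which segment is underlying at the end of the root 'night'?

/v/

'night' shows [v] ~ [b] at the end of the stem ([ŋɔnivu] vs [ŋɔnib]).
If /b/ were underlying and a rule turned it into [v] before the DEF suffix, 'road' would also alternate; but it has [b] in both [loʒebu] and [loʒeb].
The underlying segment must be /v/; voiced fricatives become stops word-finally, yielding [b] there.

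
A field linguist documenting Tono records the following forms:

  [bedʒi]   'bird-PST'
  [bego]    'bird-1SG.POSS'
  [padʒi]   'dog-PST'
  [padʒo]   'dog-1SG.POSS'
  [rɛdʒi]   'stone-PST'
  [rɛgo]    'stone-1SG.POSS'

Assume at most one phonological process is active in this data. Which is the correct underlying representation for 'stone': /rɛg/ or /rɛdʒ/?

/rɛg/

The stem for 'stone' ends in [dʒ] in [rɛdʒi] but [g] in [rɛgo].
The stem 'dog' ([padʒi], [padʒo]) shows [dʒ] unchanged in both environments, so [dʒ] cannot be basic with [g] derived before the 1SG.POSS suffix.
Therefore /g/ is basic and [dʒ] is derived by palatalization before a front vowel (/g/ becomes palato-alveolar [dʒ] before a front vowel).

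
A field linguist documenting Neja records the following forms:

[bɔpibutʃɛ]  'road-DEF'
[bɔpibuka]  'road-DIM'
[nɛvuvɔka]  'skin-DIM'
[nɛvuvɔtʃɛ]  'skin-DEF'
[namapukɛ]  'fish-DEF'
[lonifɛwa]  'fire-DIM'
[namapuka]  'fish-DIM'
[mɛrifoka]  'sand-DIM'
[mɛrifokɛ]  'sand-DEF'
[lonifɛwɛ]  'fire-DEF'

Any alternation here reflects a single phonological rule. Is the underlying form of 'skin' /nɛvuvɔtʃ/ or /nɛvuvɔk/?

The root 'skin' surfaces as [nɛvuvɔka] and [nɛvuvɔtʃɛ], with a stem-final [k] ~ [tʃ] alternation.
The stem 'sand' ([mɛrifoka], [mɛrifokɛ]) shows [k] unchanged in both environments, so [k] cannot be basic with [tʃ] derived before the DEF suffix.
So /tʃ/ is underlying, and a rule of depalatalization — palato-alveolar /tʃ/ becomes [k] when no front vowel follows — gives [k].

/nɛvuvɔtʃ/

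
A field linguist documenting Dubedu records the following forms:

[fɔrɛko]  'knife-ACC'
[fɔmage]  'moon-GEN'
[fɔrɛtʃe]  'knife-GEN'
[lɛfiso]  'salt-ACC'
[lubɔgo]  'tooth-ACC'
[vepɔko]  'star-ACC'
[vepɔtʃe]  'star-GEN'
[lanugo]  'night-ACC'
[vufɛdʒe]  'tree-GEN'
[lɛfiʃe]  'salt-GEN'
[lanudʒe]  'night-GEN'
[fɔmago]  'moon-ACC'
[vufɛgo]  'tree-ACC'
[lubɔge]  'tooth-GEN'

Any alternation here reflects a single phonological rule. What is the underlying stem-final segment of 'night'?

In [lanugo] and [lanudʒe] the final segment of 'night' alternates: [g] ~ [dʒ].
The stem 'tooth' ([lubɔgo], [lubɔge]) shows [g] unchanged in both environments, so [g] cannot be basic with [dʒ] derived before the GEN suffix.
The underlying segment must be /dʒ/; palato-alveolar /tʃ/, /dʒ/ and /ʃ/ become [k], [g] and [s] when no front vowel follows, yielding [g] there.

/dʒ/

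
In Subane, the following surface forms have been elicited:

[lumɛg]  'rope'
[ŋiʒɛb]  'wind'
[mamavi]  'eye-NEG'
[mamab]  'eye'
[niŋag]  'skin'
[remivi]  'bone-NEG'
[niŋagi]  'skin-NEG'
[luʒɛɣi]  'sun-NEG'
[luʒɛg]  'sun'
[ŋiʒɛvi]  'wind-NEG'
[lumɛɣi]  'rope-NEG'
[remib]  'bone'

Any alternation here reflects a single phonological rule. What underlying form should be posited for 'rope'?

/lumɛɣ/

The stem for 'rope' ends in [ɣ] in [lumɛɣi] but [g] in [lumɛg].
But 'skin' keeps [g] in both environments ([niŋagi], [niŋag]), so there is no rule changing /g/ to [ɣ] before the NEG suffix.
The alternation reflects word-final hardening: voiced fricatives become stops word-finally. /ɣ/ is underlying.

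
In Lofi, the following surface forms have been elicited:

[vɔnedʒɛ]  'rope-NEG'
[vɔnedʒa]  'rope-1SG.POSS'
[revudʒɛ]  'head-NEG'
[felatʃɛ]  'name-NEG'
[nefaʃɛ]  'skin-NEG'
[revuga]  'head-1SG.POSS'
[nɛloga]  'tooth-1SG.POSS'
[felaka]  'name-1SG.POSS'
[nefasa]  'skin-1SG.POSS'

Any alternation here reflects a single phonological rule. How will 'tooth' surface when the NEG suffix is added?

The stem for 'head' ends in [g] in [revuga] but [dʒ] in [revudʒɛ].
The stem 'rope' ([vɔnedʒa], [vɔnedʒɛ]) shows [dʒ] unchanged in both environments, so [dʒ] cannot be basic with [g] derived before the 1SG.POSS suffix.
So /g/ is underlying, and a rule of palatalization before a front vowel — /k/, /g/ and /s/ become palato-alveolar [tʃ], [dʒ] and [ʃ] before a front vowel — gives [dʒ].
The one attested form of 'tooth', [nɛloga], shows underlying /nɛlog/. Applying the same rule before a front vowel gives [nɛlodʒɛ].

[nɛlodʒɛ]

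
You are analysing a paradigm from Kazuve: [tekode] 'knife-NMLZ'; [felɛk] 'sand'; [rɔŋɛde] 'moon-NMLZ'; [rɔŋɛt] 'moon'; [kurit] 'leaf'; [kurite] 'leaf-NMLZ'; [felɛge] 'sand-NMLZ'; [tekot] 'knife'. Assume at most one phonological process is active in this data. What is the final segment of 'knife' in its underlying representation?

The stem for 'knife' ends in [d] in [tekode] but [t] in [tekot].
The stem 'leaf' ([kurite], [kurit]) shows [t] unchanged in both environments, so [t] cannot be basic with [d] derived before the NMLZ suffix.
The alternation reflects word-final obstruent devoicing: voiced obstruents become voiceless word-finally. /d/ is underlying.

/d/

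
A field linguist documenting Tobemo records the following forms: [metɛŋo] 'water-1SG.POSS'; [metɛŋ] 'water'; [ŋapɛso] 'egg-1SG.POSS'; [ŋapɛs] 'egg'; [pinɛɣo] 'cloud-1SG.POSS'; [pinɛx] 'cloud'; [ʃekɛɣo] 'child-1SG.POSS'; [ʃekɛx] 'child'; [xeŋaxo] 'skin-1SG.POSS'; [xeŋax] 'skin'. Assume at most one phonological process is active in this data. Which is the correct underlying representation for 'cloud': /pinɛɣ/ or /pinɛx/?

/pinɛɣ/

The stem for 'cloud' ends in [ɣ] in [pinɛɣo] but [x] in [pinɛx].
But 'skin' keeps [x] in both environments ([xeŋaxo], [xeŋax]), so there is no rule changing /x/ to [ɣ] before the 1SG.POSS suffix.
Therefore /ɣ/ is basic and [x] is derived by word-final obstruent devoicing (voiced obstruents become voiceless word-finally).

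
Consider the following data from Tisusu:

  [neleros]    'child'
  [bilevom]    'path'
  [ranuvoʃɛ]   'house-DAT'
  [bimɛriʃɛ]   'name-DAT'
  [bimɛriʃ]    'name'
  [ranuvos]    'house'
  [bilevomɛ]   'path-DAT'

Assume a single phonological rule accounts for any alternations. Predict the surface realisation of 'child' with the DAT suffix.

The stem for 'house' ends in [ʃ] in [ranuvoʃɛ] but [s] in [ranuvos].
Compare 'name', with invariant [ʃ] in [bimɛriʃɛ] and [bimɛriʃ]: an analysis with underlying /ʃ/ and a rule producing [s] in isolation would wrongly predict alternation here too.
So /s/ is underlying, and a rule of palatalization before a front vowel — /s/ becomes palato-alveolar [ʃ] before a front vowel — gives [ʃ].
The one attested form of 'child', [neleros], shows underlying /neleros/. Applying the same rule before a front vowel gives [neleroʃɛ].

[neleroʃɛ]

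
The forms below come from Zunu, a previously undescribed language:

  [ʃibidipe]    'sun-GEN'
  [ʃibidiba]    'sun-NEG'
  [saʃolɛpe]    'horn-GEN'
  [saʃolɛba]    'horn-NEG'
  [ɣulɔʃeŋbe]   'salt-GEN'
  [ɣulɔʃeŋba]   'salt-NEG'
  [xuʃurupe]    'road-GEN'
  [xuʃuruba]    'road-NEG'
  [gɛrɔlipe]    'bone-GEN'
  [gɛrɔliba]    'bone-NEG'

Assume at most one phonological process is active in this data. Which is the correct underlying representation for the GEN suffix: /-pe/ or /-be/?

/-pe/

The GEN suffix surfaces as [-be] and [-pe], depending on the final segment of the stem.
The NEG suffix, which begins with [b], is invariant after every stem; so [b] is not altered by any rule here.
So the underlying form is /-pe/, and voiceless stops become voiced after a nasal.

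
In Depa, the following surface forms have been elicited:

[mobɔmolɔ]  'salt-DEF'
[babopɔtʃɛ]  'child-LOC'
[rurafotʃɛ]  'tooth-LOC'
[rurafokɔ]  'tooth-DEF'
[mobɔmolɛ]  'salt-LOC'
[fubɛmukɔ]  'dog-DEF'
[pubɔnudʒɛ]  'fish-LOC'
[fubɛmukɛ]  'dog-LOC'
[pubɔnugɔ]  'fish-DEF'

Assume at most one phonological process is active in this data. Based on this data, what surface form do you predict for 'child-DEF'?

The stem for 'tooth' ends in [k] in [rurafokɔ] but [tʃ] in [rurafotʃɛ].
If /k/ were underlying and a rule turned it into [tʃ] before the LOC suffix, 'dog' would also alternate; but it has [k] in both [fubɛmukɔ] and [fubɛmukɛ].
The alternation reflects depalatalization: palato-alveolar /tʃ/ and /dʒ/ become [k] and [g] when no front vowel follows. /tʃ/ is underlying.
From [babopɔtʃɛ] the stem 'child' is /babopɔtʃ/; when no front vowel follows this yields [babopɔkɔ].

[babopɔkɔ]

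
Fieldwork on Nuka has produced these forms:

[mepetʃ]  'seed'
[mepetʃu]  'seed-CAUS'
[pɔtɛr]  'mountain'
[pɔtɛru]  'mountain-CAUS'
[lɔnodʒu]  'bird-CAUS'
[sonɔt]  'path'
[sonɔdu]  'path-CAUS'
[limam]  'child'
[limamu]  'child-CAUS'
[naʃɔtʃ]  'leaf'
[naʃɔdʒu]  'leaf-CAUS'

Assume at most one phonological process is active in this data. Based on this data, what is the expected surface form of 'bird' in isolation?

[lɔnotʃ]

The root 'leaf' surfaces as [naʃɔtʃ] and [naʃɔdʒu], with a stem-final [tʃ] ~ [dʒ] alternation.
But 'seed' keeps [tʃ] in both environments ([mepetʃ], [mepetʃu]), so there is no rule changing /tʃ/ to [dʒ] before the CAUS suffix.
The underlying segment must be /dʒ/; voiced obstruents become voiceless word-finally, yielding [tʃ] there.
The one attested form of 'bird', [lɔnodʒu], shows underlying /lɔnodʒ/. Applying the same rule word-finally gives [lɔnotʃ].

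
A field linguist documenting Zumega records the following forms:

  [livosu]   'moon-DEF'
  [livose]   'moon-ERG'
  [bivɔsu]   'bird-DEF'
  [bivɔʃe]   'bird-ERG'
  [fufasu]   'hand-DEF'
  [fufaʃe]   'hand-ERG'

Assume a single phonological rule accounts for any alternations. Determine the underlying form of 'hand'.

In [fufasu] and [fufaʃe] the final segment of 'hand' alternates: [s] ~ [ʃ].
The stem 'moon' ([livosu], [livose]) shows [s] unchanged in both environments, so [s] cannot be basic with [ʃ] derived before the ERG suffix.
The alternation reflects depalatalization: palato-alveolar /ʃ/ becomes [s] when no front vowel follows. /ʃ/ is underlying.
So 'hand' = /fufaʃ/.

/fufaʃ/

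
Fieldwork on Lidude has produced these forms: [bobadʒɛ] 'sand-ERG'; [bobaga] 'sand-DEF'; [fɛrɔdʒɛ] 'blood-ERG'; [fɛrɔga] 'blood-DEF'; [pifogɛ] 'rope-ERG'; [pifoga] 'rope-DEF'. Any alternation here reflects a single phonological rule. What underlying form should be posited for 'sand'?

/bobadʒ/

The root 'sand' surfaces as [bobadʒɛ] and [bobaga], with a stem-final [dʒ] ~ [g] alternation.
If /g/ were underlying and a rule turned it into [dʒ] before the ERG suffix, 'rope' would also alternate; but it has [g] in both [pifogɛ] and [pifoga].
The underlying segment must be /dʒ/; palato-alveolar /dʒ/ becomes [g] when no front vowel follows, yielding [g] there.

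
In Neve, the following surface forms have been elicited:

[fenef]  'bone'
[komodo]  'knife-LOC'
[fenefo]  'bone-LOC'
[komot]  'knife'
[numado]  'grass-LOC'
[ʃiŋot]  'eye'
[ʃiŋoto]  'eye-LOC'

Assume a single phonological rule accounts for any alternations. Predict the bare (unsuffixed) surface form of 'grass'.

[numat]

'knife' shows [d] ~ [t] at the end of the stem ([komodo] vs [komot]).
Compare 'eye', with invariant [t] in [ʃiŋoto] and [ʃiŋot]: an analysis with underlying /t/ and a rule producing [d] before the LOC suffix would wrongly predict alternation here too.
The underlying segment must be /d/; voiced obstruents become voiceless word-finally, yielding [t] there.
From [numado] the stem 'grass' is /numad/; word-finally this yields [numat].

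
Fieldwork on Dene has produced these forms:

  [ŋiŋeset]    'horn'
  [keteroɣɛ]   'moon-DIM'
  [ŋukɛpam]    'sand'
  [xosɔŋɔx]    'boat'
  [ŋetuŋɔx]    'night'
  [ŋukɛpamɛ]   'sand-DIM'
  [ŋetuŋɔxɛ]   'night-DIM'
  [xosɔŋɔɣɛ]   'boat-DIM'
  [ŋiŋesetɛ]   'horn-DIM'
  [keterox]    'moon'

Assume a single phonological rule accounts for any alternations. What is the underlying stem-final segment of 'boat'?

'boat' shows [ɣ] ~ [x] at the end of the stem ([xosɔŋɔɣɛ] vs [xosɔŋɔx]).
Compare 'night', with invariant [x] in [ŋetuŋɔxɛ] and [ŋetuŋɔx]: an analysis with underlying /x/ and a rule producing [ɣ] before the DIM suffix would wrongly predict alternation here too.
The alternation reflects word-final obstruent devoicing: voiced obstruents become voiceless word-finally. /ɣ/ is underlying.

/ɣ/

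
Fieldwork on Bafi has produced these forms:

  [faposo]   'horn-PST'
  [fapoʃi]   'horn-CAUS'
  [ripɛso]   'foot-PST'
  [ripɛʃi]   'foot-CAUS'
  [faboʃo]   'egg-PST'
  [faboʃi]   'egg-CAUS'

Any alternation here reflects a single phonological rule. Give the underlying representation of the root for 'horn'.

In [faposo] and [fapoʃi] the final segment of 'horn' alternates: [s] ~ [ʃ].
The stem 'egg' ([faboʃo], [faboʃi]) shows [ʃ] unchanged in both environments, so [ʃ] cannot be basic with [s] derived before the PST suffix.
The alternation reflects palatalization before a front vowel: /s/ becomes palato-alveolar [ʃ] before a front vowel. /s/ is underlying.

/fapos/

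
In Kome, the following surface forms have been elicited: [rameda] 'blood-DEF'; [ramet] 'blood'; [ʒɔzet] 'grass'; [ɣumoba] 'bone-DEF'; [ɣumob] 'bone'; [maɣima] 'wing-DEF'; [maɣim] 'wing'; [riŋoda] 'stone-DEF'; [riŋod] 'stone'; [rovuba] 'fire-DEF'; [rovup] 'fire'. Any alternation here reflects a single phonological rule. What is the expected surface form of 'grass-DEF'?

[ʒɔzeda]

The root 'blood' surfaces as [rameda] and [ramet], with a stem-final [d] ~ [t] alternation.
Compare 'stone', with invariant [d] in [riŋoda] and [riŋod]: an analysis with underlying /d/ and a rule producing [t] in isolation would wrongly predict alternation here too.
Therefore /t/ is basic and [d] is derived by intervocalic voicing (voiceless stops become voiced between vowels).
The one attested form of 'grass', [ʒɔzet], shows underlying /ʒɔzet/. Applying the same rule between vowels gives [ʒɔzeda].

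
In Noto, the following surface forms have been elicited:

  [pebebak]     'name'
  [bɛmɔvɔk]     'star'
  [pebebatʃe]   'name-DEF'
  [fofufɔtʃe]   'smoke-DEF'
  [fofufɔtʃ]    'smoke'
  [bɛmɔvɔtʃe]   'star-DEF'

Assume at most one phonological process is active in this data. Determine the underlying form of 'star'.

/bɛmɔvɔk/

In [bɛmɔvɔtʃe] and [bɛmɔvɔk] the final segment of 'star' alternates: [tʃ] ~ [k].
The stem 'smoke' ([fofufɔtʃe], [fofufɔtʃ]) shows [tʃ] unchanged in both environments, so [tʃ] cannot be basic with [k] derived in isolation.
Therefore /k/ is basic and [tʃ] is derived by palatalization before a front vowel (/k/ becomes palato-alveolar [tʃ] before a front vowel).
So 'star' = /bɛmɔvɔk/.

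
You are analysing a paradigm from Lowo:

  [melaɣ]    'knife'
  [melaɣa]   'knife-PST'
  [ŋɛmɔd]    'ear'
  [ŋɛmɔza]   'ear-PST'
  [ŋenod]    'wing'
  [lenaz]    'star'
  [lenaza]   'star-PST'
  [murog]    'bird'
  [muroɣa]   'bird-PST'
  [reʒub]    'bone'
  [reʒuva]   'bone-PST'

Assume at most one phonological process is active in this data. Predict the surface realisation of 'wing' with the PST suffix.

The stem for 'ear' ends in [d] in [ŋɛmɔd] but [z] in [ŋɛmɔza].
The stem 'star' ([lenaz], [lenaza]) shows [z] unchanged in both environments, so [z] cannot be basic with [d] derived in isolation.
So /d/ is underlying, and a rule of intervocalic spirantization — voiced stops become fricatives between vowels — gives [z].
The one attested form of 'wing', [ŋenod], shows underlying /ŋenod/. Applying the same rule between vowels gives [ŋenoza].

[ŋenoza]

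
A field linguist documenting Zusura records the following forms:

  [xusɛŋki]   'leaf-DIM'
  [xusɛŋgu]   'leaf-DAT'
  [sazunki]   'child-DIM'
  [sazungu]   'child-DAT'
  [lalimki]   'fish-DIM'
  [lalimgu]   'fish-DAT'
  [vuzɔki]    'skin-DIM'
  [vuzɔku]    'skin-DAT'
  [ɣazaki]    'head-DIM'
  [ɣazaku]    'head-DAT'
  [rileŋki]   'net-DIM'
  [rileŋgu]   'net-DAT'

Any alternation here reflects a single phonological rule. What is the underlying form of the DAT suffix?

The DAT suffix surfaces as [-gu] and [-ku], depending on the final segment of the stem.
By contrast the DIM suffix keeps its initial [k] throughout — that segment must be underlying.
So the underlying form is /-gu/, and voiced stops become voiceless after a vowel.

/-gu/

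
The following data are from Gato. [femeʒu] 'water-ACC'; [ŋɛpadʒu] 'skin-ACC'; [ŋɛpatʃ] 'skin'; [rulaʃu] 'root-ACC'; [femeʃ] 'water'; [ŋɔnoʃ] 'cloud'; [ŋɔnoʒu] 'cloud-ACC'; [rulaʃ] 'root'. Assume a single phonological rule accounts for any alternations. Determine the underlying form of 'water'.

/femeʒ/

The stem for 'water' ends in [ʃ] in [femeʃ] but [ʒ] in [femeʒu].
Compare 'root', with invariant [ʃ] in [rulaʃ] and [rulaʃu]: an analysis with underlying /ʃ/ and a rule producing [ʒ] before the ACC suffix would wrongly predict alternation here too.
The underlying segment must be /ʒ/; voiced obstruents become voiceless word-finally, yielding [ʃ] there.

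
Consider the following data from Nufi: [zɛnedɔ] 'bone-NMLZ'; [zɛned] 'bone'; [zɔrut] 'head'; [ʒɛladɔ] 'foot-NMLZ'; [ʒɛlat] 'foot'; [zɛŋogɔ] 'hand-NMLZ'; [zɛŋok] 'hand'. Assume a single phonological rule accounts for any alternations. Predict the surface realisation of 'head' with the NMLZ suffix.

In [ʒɛladɔ] and [ʒɛlat] the final segment of 'foot' alternates: [d] ~ [t].
If /d/ were underlying and a rule turned it into [t] in isolation, 'bone' would also alternate; but it has [d] in both [zɛnedɔ] and [zɛned].
So /t/ is underlying, and a rule of intervocalic voicing — voiceless stops become voiced between vowels — gives [d].
From [zɔrut] the stem 'head' is /zɔrut/; between vowels this yields [zɔrudɔ].

[zɔrudɔ]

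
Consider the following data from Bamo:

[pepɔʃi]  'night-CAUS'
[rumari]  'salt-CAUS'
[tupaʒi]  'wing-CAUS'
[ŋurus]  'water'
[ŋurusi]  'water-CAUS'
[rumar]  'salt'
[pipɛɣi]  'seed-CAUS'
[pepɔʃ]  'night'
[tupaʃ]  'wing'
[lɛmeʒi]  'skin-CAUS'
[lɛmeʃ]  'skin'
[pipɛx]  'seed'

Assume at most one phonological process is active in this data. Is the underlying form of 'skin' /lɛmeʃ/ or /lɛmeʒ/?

The root 'skin' surfaces as [lɛmeʒi] and [lɛmeʃ], with a stem-final [ʒ] ~ [ʃ] alternation.
Compare 'night', with invariant [ʃ] in [pepɔʃi] and [pepɔʃ]: an analysis with underlying /ʃ/ and a rule producing [ʒ] before the CAUS suffix would wrongly predict alternation here too.
The alternation reflects word-final obstruent devoicing: voiced obstruents become voiceless word-finally. /ʒ/ is underlying.

/lɛmeʒ/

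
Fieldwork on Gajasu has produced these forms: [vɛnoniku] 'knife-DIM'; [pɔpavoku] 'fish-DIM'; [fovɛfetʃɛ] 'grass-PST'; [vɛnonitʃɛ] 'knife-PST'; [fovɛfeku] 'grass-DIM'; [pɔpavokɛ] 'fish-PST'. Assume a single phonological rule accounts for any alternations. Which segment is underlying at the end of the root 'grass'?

The stem for 'grass' ends in [tʃ] in [fovɛfetʃɛ] but [k] in [fovɛfeku].
If /k/ were underlying and a rule turned it into [tʃ] before the PST suffix, 'fish' would also alternate; but it has [k] in both [pɔpavokɛ] and [pɔpavoku].
Therefore /tʃ/ is basic and [k] is derived by depalatalization (palato-alveolar /tʃ/ becomes [k] when no front vowel follows).

/tʃ/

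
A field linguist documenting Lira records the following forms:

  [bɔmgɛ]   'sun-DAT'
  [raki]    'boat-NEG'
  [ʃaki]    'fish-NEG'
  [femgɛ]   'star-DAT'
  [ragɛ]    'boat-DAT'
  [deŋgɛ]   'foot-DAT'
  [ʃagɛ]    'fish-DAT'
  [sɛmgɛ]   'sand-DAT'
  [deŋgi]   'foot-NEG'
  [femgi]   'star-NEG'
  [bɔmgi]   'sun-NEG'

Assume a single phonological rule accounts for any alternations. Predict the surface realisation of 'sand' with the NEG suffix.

The NEG suffix surfaces as [-gi] and [-ki], depending on the final segment of the stem.
The DAT suffix, which begins with [g], is invariant after every stem; so [g] is not altered by any rule here.
So the underlying form is /-ki/, and voiceless stops become voiced after a nasal.
After 'sand', which ends in a nasal, the suffix surfaces as [-gi], giving [sɛmgi].

[sɛmgi]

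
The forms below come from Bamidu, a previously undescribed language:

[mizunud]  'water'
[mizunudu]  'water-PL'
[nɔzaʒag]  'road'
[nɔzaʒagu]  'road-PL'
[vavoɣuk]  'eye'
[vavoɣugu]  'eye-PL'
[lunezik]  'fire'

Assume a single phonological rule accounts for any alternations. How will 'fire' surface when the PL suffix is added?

[lunezigu]

In [vavoɣuk] and [vavoɣugu] the final segment of 'eye' alternates: [k] ~ [g].
But 'road' keeps [g] in both environments ([nɔzaʒag], [nɔzaʒagu]), so there is no rule changing /g/ to [k] in isolation.
The underlying segment must be /k/; voiceless stops become voiced between vowels, yielding [g] there.
The one attested form of 'fire', [lunezik], shows underlying /lunezik/. Applying the same rule between vowels gives [lunezigu].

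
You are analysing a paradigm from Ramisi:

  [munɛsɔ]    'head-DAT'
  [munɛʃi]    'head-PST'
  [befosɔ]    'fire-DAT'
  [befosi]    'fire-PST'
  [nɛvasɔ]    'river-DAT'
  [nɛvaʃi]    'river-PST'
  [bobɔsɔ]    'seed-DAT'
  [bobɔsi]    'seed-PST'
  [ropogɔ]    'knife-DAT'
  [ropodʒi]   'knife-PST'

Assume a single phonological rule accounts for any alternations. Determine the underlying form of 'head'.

'head' shows [s] ~ [ʃ] at the end of the stem ([munɛsɔ] vs [munɛʃi]).
Compare 'seed', with invariant [s] in [bobɔsɔ] and [bobɔsi]: an analysis with underlying /s/ and a rule producing [ʃ] before the PST suffix would wrongly predict alternation here too.
The underlying segment must be /ʃ/; palato-alveolar /dʒ/ and /ʃ/ become [g] and [s] when no front vowel follows, yielding [s] there.
The underlying form of 'head' is therefore /munɛʃ/.

/munɛʃ/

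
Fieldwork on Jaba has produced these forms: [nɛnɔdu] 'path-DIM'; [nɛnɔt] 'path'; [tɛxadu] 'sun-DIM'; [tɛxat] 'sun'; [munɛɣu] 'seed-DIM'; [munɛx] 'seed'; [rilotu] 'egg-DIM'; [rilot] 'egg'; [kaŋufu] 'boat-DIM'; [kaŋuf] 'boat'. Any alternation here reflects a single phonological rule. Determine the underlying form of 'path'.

/nɛnɔd/

In [nɛnɔdu] and [nɛnɔt] the final segment of 'path' alternates: [d] ~ [t].
Compare 'egg', with invariant [t] in [rilotu] and [rilot]: an analysis with underlying /t/ and a rule producing [d] before the DIM suffix would wrongly predict alternation here too.
Therefore /d/ is basic and [t] is derived by word-final obstruent devoicing (voiced obstruents become voiceless word-finally).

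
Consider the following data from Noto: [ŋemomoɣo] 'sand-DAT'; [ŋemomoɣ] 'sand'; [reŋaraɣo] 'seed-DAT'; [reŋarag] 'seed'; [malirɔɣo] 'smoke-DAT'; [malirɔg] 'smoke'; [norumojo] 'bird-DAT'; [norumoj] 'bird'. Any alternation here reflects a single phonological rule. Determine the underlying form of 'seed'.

/reŋarag/

In [reŋaraɣo] and [reŋarag] the final segment of 'seed' alternates: [ɣ] ~ [g].
The stem 'sand' ([ŋemomoɣo], [ŋemomoɣ]) shows [ɣ] unchanged in both environments, so [ɣ] cannot be basic with [g] derived in isolation.
So /g/ is underlying, and a rule of intervocalic spirantization — voiced stops become fricatives between vowels — gives [ɣ].
Hence 'seed' is /reŋarag/ underlyingly.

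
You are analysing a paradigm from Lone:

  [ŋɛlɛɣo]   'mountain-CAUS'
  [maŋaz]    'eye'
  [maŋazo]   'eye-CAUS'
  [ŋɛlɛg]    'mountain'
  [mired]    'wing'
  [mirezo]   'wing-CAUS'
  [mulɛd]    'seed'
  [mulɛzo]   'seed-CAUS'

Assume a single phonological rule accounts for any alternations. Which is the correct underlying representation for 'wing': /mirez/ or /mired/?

/mired/

In [mirezo] and [mired] the final segment of 'wing' alternates: [z] ~ [d].
Compare 'eye', with invariant [z] in [maŋazo] and [maŋaz]: an analysis with underlying /z/ and a rule producing [d] in isolation would wrongly predict alternation here too.
So /d/ is underlying, and a rule of intervocalic spirantization — voiced stops become fricatives between vowels — gives [z].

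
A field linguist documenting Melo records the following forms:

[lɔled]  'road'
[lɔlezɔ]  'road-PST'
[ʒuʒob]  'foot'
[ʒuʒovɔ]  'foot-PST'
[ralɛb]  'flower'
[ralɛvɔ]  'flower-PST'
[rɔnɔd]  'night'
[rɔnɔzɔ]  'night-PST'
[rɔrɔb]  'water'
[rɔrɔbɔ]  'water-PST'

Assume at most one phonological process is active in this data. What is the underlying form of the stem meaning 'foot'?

/ʒuʒov/

The stem for 'foot' ends in [b] in [ʒuʒob] but [v] in [ʒuʒovɔ].
The stem 'water' ([rɔrɔb], [rɔrɔbɔ]) shows [b] unchanged in both environments, so [b] cannot be basic with [v] derived before the PST suffix.
The alternation reflects word-final hardening: voiced fricatives become stops word-finally. /v/ is underlying.
Hence 'foot' is /ʒuʒov/ underlyingly.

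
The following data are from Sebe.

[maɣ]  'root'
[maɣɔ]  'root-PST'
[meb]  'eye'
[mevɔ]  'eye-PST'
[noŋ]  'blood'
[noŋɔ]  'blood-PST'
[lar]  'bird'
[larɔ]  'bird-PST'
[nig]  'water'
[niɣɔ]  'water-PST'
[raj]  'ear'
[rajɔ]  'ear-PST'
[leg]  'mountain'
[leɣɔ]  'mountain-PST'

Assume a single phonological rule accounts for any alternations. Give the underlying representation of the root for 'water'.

/nig/

'water' shows [g] ~ [ɣ] at the end of the stem ([nig] vs [niɣɔ]).
The stem 'root' ([maɣ], [maɣɔ]) shows [ɣ] unchanged in both environments, so [ɣ] cannot be basic with [g] derived in isolation.
Therefore /g/ is basic and [ɣ] is derived by intervocalic spirantization (voiced stops become fricatives between vowels).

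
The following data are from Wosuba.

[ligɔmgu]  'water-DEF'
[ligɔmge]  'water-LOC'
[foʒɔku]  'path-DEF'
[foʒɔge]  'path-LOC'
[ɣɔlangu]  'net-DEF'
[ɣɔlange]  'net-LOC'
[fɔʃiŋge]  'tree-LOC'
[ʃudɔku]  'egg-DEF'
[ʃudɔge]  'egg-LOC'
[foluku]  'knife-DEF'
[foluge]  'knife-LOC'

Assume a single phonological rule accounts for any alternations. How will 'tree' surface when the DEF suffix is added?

The DEF suffix surfaces as [-gu] and [-ku], depending on the final segment of the stem.
The LOC suffix, which begins with [g], is invariant after every stem; so [g] is not altered by any rule here.
So the underlying form is /-ku/, and voiceless stops become voiced after a nasal.
After 'tree', which ends in a nasal, the suffix surfaces as [-gu], giving [fɔʃiŋgu].

[fɔʃiŋgu]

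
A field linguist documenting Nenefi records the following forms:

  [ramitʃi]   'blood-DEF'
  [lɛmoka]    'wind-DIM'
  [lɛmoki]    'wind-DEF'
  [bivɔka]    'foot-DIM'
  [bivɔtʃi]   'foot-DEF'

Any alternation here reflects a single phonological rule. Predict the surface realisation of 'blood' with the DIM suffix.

[ramika]

The root 'foot' surfaces as [bivɔka] and [bivɔtʃi], with a stem-final [k] ~ [tʃ] alternation.
Compare 'wind', with invariant [k] in [lɛmoka] and [lɛmoki]: an analysis with underlying /k/ and a rule producing [tʃ] before the DEF suffix would wrongly predict alternation here too.
The underlying segment must be /tʃ/; palato-alveolar /tʃ/ becomes [k] when no front vowel follows, yielding [k] there.
The one attested form of 'blood', [ramitʃi], shows underlying /ramitʃ/. Applying the same rule when no front vowel follows gives [ramika].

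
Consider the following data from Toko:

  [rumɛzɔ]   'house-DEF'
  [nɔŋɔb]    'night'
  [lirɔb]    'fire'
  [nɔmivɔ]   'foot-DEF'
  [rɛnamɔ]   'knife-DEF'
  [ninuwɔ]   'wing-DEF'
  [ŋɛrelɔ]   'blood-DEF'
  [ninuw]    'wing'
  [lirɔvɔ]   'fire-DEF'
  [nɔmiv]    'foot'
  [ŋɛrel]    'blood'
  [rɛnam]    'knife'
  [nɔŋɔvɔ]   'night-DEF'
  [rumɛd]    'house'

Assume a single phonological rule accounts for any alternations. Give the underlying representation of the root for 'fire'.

The root 'fire' surfaces as [lirɔb] and [lirɔvɔ], with a stem-final [b] ~ [v] alternation.
But 'foot' keeps [v] in both environments ([nɔmiv], [nɔmivɔ]), so there is no rule changing /v/ to [b] in isolation.
The underlying segment must be /b/; voiced stops become fricatives between vowels, yielding [v] there.

/lirɔb/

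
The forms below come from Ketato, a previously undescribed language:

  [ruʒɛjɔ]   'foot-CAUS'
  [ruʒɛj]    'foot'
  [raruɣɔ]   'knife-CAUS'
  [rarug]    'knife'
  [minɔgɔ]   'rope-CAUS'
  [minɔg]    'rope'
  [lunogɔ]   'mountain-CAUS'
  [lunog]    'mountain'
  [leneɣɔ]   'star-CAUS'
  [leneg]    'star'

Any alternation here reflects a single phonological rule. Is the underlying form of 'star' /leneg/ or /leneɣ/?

In [leneɣɔ] and [leneg] the final segment of 'star' alternates: [ɣ] ~ [g].
But 'rope' keeps [g] in both environments ([minɔgɔ], [minɔg]), so there is no rule changing /g/ to [ɣ] before the CAUS suffix.
Therefore /ɣ/ is basic and [g] is derived by word-final hardening (voiced fricatives become stops word-finally).

/leneɣ/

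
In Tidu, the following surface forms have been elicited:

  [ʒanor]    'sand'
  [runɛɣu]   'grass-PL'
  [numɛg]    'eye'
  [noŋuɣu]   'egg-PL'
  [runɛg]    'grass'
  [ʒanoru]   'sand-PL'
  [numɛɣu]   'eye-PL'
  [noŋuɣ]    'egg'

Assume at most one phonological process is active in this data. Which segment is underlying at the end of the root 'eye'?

The stem for 'eye' ends in [g] in [numɛg] but [ɣ] in [numɛɣu].
But 'egg' keeps [ɣ] in both environments ([noŋuɣ], [noŋuɣu]), so there is no rule changing /ɣ/ to [g] in isolation.
The alternation reflects intervocalic spirantization: voiced stops become fricatives between vowels. /g/ is underlying.

/g/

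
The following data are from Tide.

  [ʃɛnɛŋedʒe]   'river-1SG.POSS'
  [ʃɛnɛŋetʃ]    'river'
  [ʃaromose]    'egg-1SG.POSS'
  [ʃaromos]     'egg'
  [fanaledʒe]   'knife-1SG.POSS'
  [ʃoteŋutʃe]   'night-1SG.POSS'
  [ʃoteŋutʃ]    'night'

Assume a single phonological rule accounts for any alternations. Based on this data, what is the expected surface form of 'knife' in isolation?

[fanaletʃ]

'river' shows [dʒ] ~ [tʃ] at the end of the stem ([ʃɛnɛŋedʒe] vs [ʃɛnɛŋetʃ]).
But 'night' keeps [tʃ] in both environments ([ʃoteŋutʃe], [ʃoteŋutʃ]), so there is no rule changing /tʃ/ to [dʒ] before the 1SG.POSS suffix.
Therefore /dʒ/ is basic and [tʃ] is derived by word-final obstruent devoicing (voiced obstruents become voiceless word-finally).
From [fanaledʒe] the stem 'knife' is /fanaledʒ/; word-finally this yields [fanaletʃ].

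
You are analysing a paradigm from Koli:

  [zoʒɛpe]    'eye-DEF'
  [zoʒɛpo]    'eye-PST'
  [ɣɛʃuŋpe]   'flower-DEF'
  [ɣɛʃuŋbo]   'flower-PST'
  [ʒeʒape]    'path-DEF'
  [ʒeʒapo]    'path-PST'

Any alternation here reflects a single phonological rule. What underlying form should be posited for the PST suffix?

/-bo/

The PST morpheme has two allomorphs, [-bo] and [-po].
The DEF suffix, which begins with [p], is invariant after every stem; so [p] is not altered by any rule here.
The PST suffix is therefore /-bo/ underlyingly, with post-vocalic devoicing: voiced stops become voiceless after a vowel.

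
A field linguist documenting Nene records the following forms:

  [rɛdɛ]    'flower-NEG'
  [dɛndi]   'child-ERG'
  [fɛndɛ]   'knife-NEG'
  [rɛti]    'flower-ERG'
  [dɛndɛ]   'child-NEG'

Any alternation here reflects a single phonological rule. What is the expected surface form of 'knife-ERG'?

The ERG morpheme has two allomorphs, [-di] and [-ti].
By contrast the NEG suffix keeps its initial [d] throughout — that segment must be underlying.
The ERG suffix is therefore /-ti/ underlyingly, with post-nasal voicing: voiceless stops become voiced after a nasal.
After 'knife', which ends in a nasal, the suffix surfaces as [-di], giving [fɛndi].

[fɛndi]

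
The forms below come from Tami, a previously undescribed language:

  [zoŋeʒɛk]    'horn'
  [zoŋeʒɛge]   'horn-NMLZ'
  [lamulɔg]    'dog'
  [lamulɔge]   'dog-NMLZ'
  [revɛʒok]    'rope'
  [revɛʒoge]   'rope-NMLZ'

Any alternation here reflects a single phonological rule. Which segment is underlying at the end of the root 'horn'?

/k/

'horn' shows [k] ~ [g] at the end of the stem ([zoŋeʒɛk] vs [zoŋeʒɛge]).
If /g/ were underlying and a rule turned it into [k] in isolation, 'dog' would also alternate; but it has [g] in both [lamulɔg] and [lamulɔge].
Therefore /k/ is basic and [g] is derived by intervocalic voicing (voiceless stops become voiced between vowels).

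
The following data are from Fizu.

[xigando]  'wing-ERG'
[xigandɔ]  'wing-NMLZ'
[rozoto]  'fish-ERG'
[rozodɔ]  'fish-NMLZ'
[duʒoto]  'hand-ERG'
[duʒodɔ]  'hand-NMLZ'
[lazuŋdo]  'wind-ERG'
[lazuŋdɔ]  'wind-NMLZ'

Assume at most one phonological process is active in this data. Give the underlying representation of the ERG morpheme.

The ERG morpheme has two allomorphs, [-do] and [-to].
The NMLZ suffix, which begins with [d], is invariant after every stem; so [d] is not altered by any rule here.
So the underlying form is /-to/, and voiceless stops become voiced after a nasal.

/-to/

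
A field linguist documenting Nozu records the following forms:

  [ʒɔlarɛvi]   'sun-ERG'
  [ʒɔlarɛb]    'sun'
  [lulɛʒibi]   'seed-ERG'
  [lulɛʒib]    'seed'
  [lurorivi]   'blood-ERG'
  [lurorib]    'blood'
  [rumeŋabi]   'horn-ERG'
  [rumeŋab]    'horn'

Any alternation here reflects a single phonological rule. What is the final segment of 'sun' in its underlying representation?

/v/

The stem for 'sun' ends in [v] in [ʒɔlarɛvi] but [b] in [ʒɔlarɛb].
Compare 'seed', with invariant [b] in [lulɛʒibi] and [lulɛʒib]: an analysis with underlying /b/ and a rule producing [v] before the ERG suffix would wrongly predict alternation here too.
The underlying segment must be /v/; voiced fricatives become stops word-finally, yielding [b] there.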